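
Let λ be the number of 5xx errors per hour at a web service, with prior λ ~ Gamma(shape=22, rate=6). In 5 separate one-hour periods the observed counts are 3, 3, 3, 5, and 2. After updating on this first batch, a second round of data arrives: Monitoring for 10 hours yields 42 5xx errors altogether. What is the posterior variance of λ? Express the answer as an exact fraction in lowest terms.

Total count: 3 + 3 + 3 + 5 + 2 = 16.
Total exposure: 5 hours.
After the first batch: Gamma(22 + 16, 6 + 5) = Gamma(38, 11).
Total count 42 over total exposure 10 hours.
After the second batch: Gamma(38 + 42, 11 + 10) = Gamma(80, 21).
Posterior variance = α'/β'² = 80/441.

80/441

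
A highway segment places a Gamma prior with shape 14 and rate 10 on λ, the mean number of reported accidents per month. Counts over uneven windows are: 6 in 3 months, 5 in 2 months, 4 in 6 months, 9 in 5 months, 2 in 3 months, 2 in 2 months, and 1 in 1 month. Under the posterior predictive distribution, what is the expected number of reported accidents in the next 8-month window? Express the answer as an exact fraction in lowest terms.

43/4

Total count: 6 + 5 + 4 + 9 + 2 + 2 + 1 = 29.
Total exposure: 3 + 2 + 6 + 5 + 3 + 2 + 1 = 22 months.
Conjugate update: add total count to the shape and total exposure to the rate, giving Gamma(43, 32).
Predictive mean over an 8-month window = T·E[λ|data] = 8·43/32 = 43/4.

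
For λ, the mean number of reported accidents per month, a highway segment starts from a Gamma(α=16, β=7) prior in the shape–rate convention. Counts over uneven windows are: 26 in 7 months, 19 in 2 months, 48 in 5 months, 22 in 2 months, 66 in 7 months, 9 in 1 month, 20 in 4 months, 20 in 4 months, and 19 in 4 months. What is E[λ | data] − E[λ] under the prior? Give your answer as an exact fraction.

1167/301

Total count: 26 + 19 + 48 + 22 + 66 + 9 + 20 + 20 + 19 = 249.
Total exposure: 7 + 2 + 5 + 2 + 7 + 1 + 4 + 4 + 4 = 36 months.
Gamma(α, β) with Poisson data over total exposure Σt gives posterior Gamma(α+Σx, β+Σt) = Gamma(265, 43).
Posterior mean = 265/43 = 265/43; prior mean = 16/7 = 16/7. Difference = 265/43 − 16/7 = 1167/301.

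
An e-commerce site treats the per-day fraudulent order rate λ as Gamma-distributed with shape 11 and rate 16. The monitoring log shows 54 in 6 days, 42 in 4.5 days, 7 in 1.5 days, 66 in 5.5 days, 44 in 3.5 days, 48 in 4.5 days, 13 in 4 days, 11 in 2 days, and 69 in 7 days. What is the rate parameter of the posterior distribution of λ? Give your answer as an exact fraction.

109/2

Total count: 54 + 42 + 7 + 66 + 44 + 48 + 13 + 11 + 69 = 354.
Total exposure: 6 + 4.5 + 1.5 + 5.5 + 3.5 + 4.5 + 4 + 2 + 7 = 38.5 days.
Posterior: α' = 11 + 354 = 365, β' = 16 + 38.5 = 109/2.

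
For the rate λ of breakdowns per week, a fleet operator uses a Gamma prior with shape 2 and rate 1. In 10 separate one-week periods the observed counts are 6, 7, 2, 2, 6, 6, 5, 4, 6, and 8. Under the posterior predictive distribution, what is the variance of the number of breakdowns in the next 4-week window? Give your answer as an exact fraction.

3240/121

Total count: 6 + 7 + 2 + 2 + 6 + 6 + 5 + 4 + 6 + 8 = 52.
Total exposure: 10 weeks.
Conjugate update: add total count to the shape and total exposure to the rate, giving Gamma(54, 11).
The posterior predictive for a window of length T is Negative Binomial with variance T·α'·(β'+T)/β'² = 4·54·15/121 = 3240/121.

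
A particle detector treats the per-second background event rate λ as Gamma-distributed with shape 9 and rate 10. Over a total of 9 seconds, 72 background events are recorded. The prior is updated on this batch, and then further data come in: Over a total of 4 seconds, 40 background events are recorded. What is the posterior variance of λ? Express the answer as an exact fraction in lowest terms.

121/529

Total count 72 over total exposure 9 seconds.
After the first batch: Gamma(9 + 72, 10 + 9) = Gamma(81, 19).
Total count 40 over total exposure 4 seconds.
After the second batch: Gamma(81 + 40, 19 + 4) = Gamma(121, 23).
Posterior variance = α'/β'² = 121/529.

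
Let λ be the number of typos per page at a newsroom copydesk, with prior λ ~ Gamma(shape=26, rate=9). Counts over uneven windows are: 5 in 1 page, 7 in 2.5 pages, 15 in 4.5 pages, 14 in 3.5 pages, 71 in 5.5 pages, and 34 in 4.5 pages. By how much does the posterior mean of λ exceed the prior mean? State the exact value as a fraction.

1510/549

Total count: 5 + 7 + 15 + 14 + 71 + 34 = 146.
Total exposure: 1 + 2.5 + 4.5 + 3.5 + 5.5 + 4.5 = 21.5 pages.
The Gamma prior is conjugate for the Poisson rate, so λ | data ~ Gamma(26+146, 9+21.5) = Gamma(172, 61/2).
Posterior mean = 172/(61/2) = 344/61; prior mean = 26/9 = 26/9. Difference = 344/61 − 26/9 = 1510/549.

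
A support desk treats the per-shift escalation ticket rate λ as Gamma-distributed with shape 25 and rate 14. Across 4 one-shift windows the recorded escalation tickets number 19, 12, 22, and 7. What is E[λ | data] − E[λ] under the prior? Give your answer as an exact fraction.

185/63

Total count: 19 + 12 + 22 + 7 = 60.
Total exposure: 4 shifts.
By Gamma–Poisson conjugacy, the posterior is Gamma(α + Σx, β + Σt) = Gamma(25 + 60, 14 + 4) = Gamma(85, 18).
Posterior mean = 85/18 = 85/18; prior mean = 25/14 = 25/14. Difference = 85/18 − 25/14 = 185/63.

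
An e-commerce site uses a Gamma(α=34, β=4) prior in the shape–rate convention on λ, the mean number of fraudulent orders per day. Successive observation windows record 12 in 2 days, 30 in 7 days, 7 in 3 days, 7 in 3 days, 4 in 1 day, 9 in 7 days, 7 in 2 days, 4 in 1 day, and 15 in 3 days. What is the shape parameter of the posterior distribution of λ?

Total count: 12 + 30 + 7 + 7 + 4 + 9 + 7 + 4 + 15 = 95.
Total exposure: 2 + 7 + 3 + 3 + 1 + 7 + 2 + 1 + 3 = 29 days.
Posterior: α' = 34 + 95 = 129, β' = 4 + 29 = 33.

129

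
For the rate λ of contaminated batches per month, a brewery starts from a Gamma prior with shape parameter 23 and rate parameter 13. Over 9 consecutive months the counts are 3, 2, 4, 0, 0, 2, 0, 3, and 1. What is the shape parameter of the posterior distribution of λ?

38

Total count: 3 + 2 + 4 + 0 + 0 + 2 + 0 + 3 + 1 = 15.
Total exposure: 9 months.
Posterior: α' = 23 + 15 = 38, β' = 13 + 9 = 22.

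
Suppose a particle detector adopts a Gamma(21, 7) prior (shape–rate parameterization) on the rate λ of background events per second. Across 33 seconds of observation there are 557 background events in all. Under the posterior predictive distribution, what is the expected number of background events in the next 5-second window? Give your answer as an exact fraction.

Total count 557 over total exposure 33 seconds.
Gamma(α, β) with Poisson data over total exposure Σt gives posterior Gamma(α+Σx, β+Σt) = Gamma(578, 40).
Predictive mean over a 5-second window = T·E[λ|data] = 5·578/40 = 289/4.

289/4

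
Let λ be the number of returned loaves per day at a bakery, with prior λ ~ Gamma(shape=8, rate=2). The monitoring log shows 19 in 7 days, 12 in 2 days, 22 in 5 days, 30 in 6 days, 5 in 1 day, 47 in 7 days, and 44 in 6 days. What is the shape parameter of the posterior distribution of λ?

187

Total count: 19 + 12 + 22 + 30 + 5 + 47 + 44 = 179.
Total exposure: 7 + 2 + 5 + 6 + 1 + 7 + 6 = 34 days.
Conjugate update: add total count to the shape and total exposure to the rate, giving Gamma(187, 36).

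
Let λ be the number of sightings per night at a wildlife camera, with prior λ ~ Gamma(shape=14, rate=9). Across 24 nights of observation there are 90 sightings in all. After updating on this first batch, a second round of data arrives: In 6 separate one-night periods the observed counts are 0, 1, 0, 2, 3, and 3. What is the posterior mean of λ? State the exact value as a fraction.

113/39

Total count 90 over total exposure 24 nights.
After the first batch: Gamma(14 + 90, 9 + 24) = Gamma(104, 33).
Total count: 0 + 1 + 0 + 2 + 3 + 3 = 9.
Total exposure: 6 nights.
After the second batch: Gamma(104 + 9, 33 + 6) = Gamma(113, 39).
Posterior mean = α'/β' = 113/39.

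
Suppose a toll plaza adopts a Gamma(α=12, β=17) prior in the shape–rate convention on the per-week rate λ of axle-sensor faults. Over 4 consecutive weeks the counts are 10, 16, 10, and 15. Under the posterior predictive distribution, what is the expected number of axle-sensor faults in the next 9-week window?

Total count: 10 + 16 + 10 + 15 = 51.
Total exposure: 4 weeks.
Posterior: α' = 12 + 51 = 63, β' = 17 + 4 = 21.
Predictive mean over a 9-week window = T·E[λ|data] = 9·63/21 = 27.

27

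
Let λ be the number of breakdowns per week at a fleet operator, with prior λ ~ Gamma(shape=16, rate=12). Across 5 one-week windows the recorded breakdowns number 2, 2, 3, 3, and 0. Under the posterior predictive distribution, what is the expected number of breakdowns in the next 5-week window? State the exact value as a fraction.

130/17

Total count: 2 + 2 + 3 + 3 + 0 = 10.
Total exposure: 5 weeks.
Conjugate update: add total count to the shape and total exposure to the rate, giving Gamma(26, 17).
Predictive mean over a 5-week window = T·E[λ|data] = 5·26/17 = 130/17.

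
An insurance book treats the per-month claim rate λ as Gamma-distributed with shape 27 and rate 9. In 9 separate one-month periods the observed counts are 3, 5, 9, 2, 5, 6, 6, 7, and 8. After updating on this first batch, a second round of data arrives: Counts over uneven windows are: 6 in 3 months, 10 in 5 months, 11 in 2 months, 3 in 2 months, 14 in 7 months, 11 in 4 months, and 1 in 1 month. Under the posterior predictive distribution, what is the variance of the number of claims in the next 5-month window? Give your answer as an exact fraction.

Total count: 3 + 5 + 9 + 2 + 5 + 6 + 6 + 7 + 8 = 51.
Total exposure: 9 months.
After the first batch: Gamma(27 + 51, 9 + 9) = Gamma(78, 18).
Total count: 6 + 10 + 11 + 3 + 14 + 11 + 1 = 56.
Total exposure: 3 + 5 + 2 + 2 + 7 + 4 + 1 = 24 months.
After the second batch: Gamma(78 + 56, 18 + 24) = Gamma(134, 42).
The posterior predictive for a window of length T is Negative Binomial with variance T·α'·(β'+T)/β'² = 5·134·47/1764 = 15745/882.

15745/882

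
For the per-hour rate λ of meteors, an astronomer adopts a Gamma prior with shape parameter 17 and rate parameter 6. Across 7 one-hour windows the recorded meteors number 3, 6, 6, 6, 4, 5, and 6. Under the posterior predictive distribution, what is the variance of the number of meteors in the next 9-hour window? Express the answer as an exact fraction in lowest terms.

10494/169

Total count: 3 + 6 + 6 + 6 + 4 + 5 + 6 = 36.
Total exposure: 7 hours.
Posterior: α' = 17 + 36 = 53, β' = 6 + 7 = 13.
The posterior predictive for a window of length T is Negative Binomial with variance T·α'·(β'+T)/β'² = 9·53·22/169 = 10494/169.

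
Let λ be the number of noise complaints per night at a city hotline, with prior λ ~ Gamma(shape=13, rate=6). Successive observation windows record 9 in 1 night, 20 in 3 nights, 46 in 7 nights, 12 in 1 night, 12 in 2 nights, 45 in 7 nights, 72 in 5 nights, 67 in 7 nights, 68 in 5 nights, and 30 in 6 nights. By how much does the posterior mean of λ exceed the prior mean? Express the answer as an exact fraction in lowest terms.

Total count: 9 + 20 + 46 + 12 + 12 + 45 + 72 + 67 + 68 + 30 = 381.
Total exposure: 1 + 3 + 7 + 1 + 2 + 7 + 5 + 7 + 5 + 6 = 44 nights.
Conjugate update: add total count to the shape and total exposure to the rate, giving Gamma(394, 50).
Posterior mean = 394/50 = 197/25; prior mean = 13/6 = 13/6. Difference = 197/25 − 13/6 = 857/150.

857/150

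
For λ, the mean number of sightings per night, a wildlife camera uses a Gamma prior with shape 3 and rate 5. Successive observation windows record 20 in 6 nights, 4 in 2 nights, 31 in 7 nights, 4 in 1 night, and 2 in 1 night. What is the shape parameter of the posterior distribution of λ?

64

Total count: 20 + 4 + 31 + 4 + 2 = 61.
Total exposure: 6 + 2 + 7 + 1 + 1 = 17 nights.
Conjugate update: add total count to the shape and total exposure to the rate, giving Gamma(64, 22).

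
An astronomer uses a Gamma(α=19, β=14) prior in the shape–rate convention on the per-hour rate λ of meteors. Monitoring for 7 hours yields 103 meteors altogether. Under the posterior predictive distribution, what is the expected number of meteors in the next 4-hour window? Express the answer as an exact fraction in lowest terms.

488/21

Total count 103 over total exposure 7 hours.
By Gamma–Poisson conjugacy, the posterior is Gamma(α + Σx, β + Σt) = Gamma(19 + 103, 14 + 7) = Gamma(122, 21).
Predictive mean over a 4-hour window = T·E[λ|data] = 4·122/21 = 488/21.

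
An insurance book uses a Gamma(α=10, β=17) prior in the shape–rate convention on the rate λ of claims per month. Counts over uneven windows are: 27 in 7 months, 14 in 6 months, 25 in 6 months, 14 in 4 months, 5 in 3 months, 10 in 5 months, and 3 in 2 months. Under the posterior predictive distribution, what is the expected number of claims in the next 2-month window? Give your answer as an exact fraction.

108/25

Total count: 27 + 14 + 25 + 14 + 5 + 10 + 3 = 98.
Total exposure: 7 + 6 + 6 + 4 + 3 + 5 + 2 = 33 months.
Gamma(α, β) with Poisson data over total exposure Σt gives posterior Gamma(α+Σx, β+Σt) = Gamma(108, 50).
Predictive mean over a 2-month window = T·E[λ|data] = 2·108/50 = 108/25.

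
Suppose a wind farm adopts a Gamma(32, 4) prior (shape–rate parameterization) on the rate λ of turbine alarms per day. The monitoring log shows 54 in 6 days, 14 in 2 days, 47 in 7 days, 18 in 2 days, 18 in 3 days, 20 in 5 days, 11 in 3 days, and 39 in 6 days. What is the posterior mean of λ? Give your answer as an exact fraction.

Total count: 54 + 14 + 47 + 18 + 18 + 20 + 11 + 39 = 221.
Total exposure: 6 + 2 + 7 + 2 + 3 + 5 + 3 + 6 = 34 days.
Posterior: α' = 32 + 221 = 253, β' = 4 + 34 = 38.
Posterior mean = α'/β' = 253/38.

253/38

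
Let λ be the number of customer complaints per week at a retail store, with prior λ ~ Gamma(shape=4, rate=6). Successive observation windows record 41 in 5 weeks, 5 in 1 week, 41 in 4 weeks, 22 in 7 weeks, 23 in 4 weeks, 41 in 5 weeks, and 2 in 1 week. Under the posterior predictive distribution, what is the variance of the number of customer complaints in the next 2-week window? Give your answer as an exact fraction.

Total count: 41 + 5 + 41 + 22 + 23 + 41 + 2 = 175.
Total exposure: 5 + 1 + 4 + 7 + 4 + 5 + 1 = 27 weeks.
The Gamma prior is conjugate for the Poisson rate, so λ | data ~ Gamma(4+175, 6+27) = Gamma(179, 33).
The posterior predictive for a window of length T is Negative Binomial with variance T·α'·(β'+T)/β'² = 2·179·35/1089 = 12530/1089.

12530/1089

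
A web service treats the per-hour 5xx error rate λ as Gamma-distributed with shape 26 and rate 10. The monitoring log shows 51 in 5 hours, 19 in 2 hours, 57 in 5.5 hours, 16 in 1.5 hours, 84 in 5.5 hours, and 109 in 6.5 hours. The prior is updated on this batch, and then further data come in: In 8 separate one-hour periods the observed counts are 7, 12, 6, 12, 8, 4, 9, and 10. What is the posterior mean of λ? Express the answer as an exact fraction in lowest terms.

215/22

Total count: 51 + 19 + 57 + 16 + 84 + 109 = 336.
Total exposure: 5 + 2 + 5.5 + 1.5 + 5.5 + 6.5 = 26 hours.
After the first batch: Gamma(26 + 336, 10 + 26) = Gamma(362, 36).
Total count: 7 + 12 + 6 + 12 + 8 + 4 + 9 + 10 = 68.
Total exposure: 8 hours.
After the second batch: Gamma(362 + 68, 36 + 8) = Gamma(430, 44).
Posterior mean = α'/β' = 430/44 = 215/22.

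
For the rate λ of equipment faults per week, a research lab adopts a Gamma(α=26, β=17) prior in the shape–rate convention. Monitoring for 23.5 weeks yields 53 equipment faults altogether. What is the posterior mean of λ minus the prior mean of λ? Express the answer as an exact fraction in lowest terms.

580/1377

Total count 53 over total exposure 23.5 weeks.
Gamma(α, β) with Poisson data over total exposure Σt gives posterior Gamma(α+Σx, β+Σt) = Gamma(79, 81/2).
Posterior mean = 79/(81/2) = 158/81; prior mean = 26/17 = 26/17. Difference = 158/81 − 26/17 = 580/1377.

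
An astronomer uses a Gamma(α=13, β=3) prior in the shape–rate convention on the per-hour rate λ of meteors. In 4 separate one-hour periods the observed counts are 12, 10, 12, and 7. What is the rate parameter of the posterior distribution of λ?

7

Total count: 12 + 10 + 12 + 7 = 41.
Total exposure: 4 hours.
The Gamma prior is conjugate for the Poisson rate, so λ | data ~ Gamma(13+41, 3+4) = Gamma(54, 7).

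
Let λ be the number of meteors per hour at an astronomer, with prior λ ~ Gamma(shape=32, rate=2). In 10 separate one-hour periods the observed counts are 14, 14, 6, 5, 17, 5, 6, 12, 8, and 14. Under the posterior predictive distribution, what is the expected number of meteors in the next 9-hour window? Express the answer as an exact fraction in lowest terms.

399/4

Total count: 14 + 14 + 6 + 5 + 17 + 5 + 6 + 12 + 8 + 14 = 101.
Total exposure: 10 hours.
By Gamma–Poisson conjugacy, the posterior is Gamma(α + Σx, β + Σt) = Gamma(32 + 101, 2 + 10) = Gamma(133, 12).
Predictive mean over a 9-hour window = T·E[λ|data] = 9·133/12 = 399/4.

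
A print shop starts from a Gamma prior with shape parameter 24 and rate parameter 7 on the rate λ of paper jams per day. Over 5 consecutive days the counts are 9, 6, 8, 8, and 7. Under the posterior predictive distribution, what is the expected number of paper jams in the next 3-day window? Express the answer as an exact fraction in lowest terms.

31/2

Total count: 9 + 6 + 8 + 8 + 7 = 38.
Total exposure: 5 days.
The Gamma prior is conjugate for the Poisson rate, so λ | data ~ Gamma(24+38, 7+5) = Gamma(62, 12).
Predictive mean over a 3-day window = T·E[λ|data] = 3·62/12 = 31/2.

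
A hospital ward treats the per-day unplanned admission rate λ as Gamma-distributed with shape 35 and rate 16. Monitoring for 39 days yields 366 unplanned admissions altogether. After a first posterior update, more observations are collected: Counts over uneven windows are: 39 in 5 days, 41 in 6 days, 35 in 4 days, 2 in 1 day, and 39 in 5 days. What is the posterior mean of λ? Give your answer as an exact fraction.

Total count 366 over total exposure 39 days.
After the first batch: Gamma(35 + 366, 16 + 39) = Gamma(401, 55).
Total count: 39 + 41 + 35 + 2 + 39 = 156.
Total exposure: 5 + 6 + 4 + 1 + 5 = 21 days.
After the second batch: Gamma(401 + 156, 55 + 21) = Gamma(557, 76).
Posterior mean = α'/β' = 557/76.

557/76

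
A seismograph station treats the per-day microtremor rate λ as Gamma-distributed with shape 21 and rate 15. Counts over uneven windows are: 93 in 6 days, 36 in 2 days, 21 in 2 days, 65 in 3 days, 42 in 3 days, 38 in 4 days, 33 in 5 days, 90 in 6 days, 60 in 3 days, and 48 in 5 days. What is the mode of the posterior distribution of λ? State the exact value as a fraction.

91/9

Total count: 93 + 36 + 21 + 65 + 42 + 38 + 33 + 90 + 60 + 48 = 526.
Total exposure: 6 + 2 + 2 + 3 + 3 + 4 + 5 + 6 + 3 + 5 = 39 days.
By Gamma–Poisson conjugacy, the posterior is Gamma(α + Σx, β + Σt) = Gamma(21 + 526, 15 + 39) = Gamma(547, 54).
Posterior mode = (α'−1)/β' = 546/54 = 91/9.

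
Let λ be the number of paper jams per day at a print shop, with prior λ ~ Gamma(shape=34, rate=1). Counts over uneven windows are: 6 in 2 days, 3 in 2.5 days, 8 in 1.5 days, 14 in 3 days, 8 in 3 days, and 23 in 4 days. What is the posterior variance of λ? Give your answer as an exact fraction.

96/289

Total count: 6 + 3 + 8 + 14 + 8 + 23 = 62.
Total exposure: 2 + 2.5 + 1.5 + 3 + 3 + 4 = 16 days.
The Gamma prior is conjugate for the Poisson rate, so λ | data ~ Gamma(34+62, 1+16) = Gamma(96, 17).
Posterior variance = α'/β'² = 96/289.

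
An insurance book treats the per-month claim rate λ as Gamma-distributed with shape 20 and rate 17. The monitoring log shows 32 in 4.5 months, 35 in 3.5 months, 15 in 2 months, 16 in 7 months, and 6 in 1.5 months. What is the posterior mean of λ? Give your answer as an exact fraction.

248/71

Total count: 32 + 35 + 15 + 16 + 6 = 104.
Total exposure: 4.5 + 3.5 + 2 + 7 + 1.5 = 18.5 months.
Gamma(α, β) with Poisson data over total exposure Σt gives posterior Gamma(α+Σx, β+Σt) = Gamma(124, 71/2).
Posterior mean = α'/β' = 124/(71/2) = 248/71.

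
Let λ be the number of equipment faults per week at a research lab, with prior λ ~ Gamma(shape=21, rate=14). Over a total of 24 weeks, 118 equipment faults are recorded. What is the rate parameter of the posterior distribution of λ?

38

Total count 118 over total exposure 24 weeks.
The Gamma prior is conjugate for the Poisson rate, so λ | data ~ Gamma(21+118, 14+24) = Gamma(139, 38).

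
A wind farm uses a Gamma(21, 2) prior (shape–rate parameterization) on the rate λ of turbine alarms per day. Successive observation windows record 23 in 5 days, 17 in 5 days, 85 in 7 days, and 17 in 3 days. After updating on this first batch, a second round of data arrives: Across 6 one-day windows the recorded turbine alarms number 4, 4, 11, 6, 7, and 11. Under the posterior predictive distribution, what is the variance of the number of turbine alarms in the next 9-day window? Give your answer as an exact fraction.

Total count: 23 + 17 + 85 + 17 = 142.
Total exposure: 5 + 5 + 7 + 3 = 20 days.
After the first batch: Gamma(21 + 142, 2 + 20) = Gamma(163, 22).
Total count: 4 + 4 + 11 + 6 + 7 + 11 = 43.
Total exposure: 6 days.
After the second batch: Gamma(163 + 43, 22 + 6) = Gamma(206, 28).
The posterior predictive for a window of length T is Negative Binomial with variance T·α'·(β'+T)/β'² = 9·206·37/784 = 34299/392.

34299/392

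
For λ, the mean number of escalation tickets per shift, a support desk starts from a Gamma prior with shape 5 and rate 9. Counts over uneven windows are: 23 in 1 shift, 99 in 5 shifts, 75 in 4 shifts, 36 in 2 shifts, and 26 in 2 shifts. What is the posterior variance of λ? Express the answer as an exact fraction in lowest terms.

Total count: 23 + 99 + 75 + 36 + 26 = 259.
Total exposure: 1 + 5 + 4 + 2 + 2 = 14 shifts.
By Gamma–Poisson conjugacy, the posterior is Gamma(α + Σx, β + Σt) = Gamma(5 + 259, 9 + 14) = Gamma(264, 23).
Posterior variance = α'/β'² = 264/529.

264/529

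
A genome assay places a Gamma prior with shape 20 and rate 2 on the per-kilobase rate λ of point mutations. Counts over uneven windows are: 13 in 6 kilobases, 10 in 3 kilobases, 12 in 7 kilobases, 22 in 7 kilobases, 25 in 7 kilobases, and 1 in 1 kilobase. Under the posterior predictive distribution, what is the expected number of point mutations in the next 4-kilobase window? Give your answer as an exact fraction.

412/33

Total count: 13 + 10 + 12 + 22 + 25 + 1 = 83.
Total exposure: 6 + 3 + 7 + 7 + 7 + 1 = 31 kilobases.
By Gamma–Poisson conjugacy, the posterior is Gamma(α + Σx, β + Σt) = Gamma(20 + 83, 2 + 31) = Gamma(103, 33).
Predictive mean over a 4-kilobase window = T·E[λ|data] = 4·103/33 = 412/33.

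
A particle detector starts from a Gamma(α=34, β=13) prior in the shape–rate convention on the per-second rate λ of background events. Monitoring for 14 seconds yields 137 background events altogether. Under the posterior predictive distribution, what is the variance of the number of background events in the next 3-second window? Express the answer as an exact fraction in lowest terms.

190/9

Total count 137 over total exposure 14 seconds.
Conjugate update: add total count to the shape and total exposure to the rate, giving Gamma(171, 27).
The posterior predictive for a window of length T is Negative Binomial with variance T·α'·(β'+T)/β'² = 3·171·30/729 = 190/9.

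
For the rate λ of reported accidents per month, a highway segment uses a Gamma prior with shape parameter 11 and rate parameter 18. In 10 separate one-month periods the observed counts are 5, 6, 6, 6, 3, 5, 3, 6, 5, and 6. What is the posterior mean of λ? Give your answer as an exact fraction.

Total count: 5 + 6 + 6 + 6 + 3 + 5 + 3 + 6 + 5 + 6 = 51.
Total exposure: 10 months.
Conjugate update: add total count to the shape and total exposure to the rate, giving Gamma(62, 28).
Posterior mean = α'/β' = 62/28 = 31/14.

31/14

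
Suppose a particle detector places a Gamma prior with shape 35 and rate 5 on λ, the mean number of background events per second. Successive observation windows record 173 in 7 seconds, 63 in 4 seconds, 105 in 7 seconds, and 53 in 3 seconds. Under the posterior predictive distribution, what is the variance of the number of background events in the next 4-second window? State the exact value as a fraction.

Total count: 173 + 63 + 105 + 53 = 394.
Total exposure: 7 + 4 + 7 + 3 = 21 seconds.
The Gamma prior is conjugate for the Poisson rate, so λ | data ~ Gamma(35+394, 5+21) = Gamma(429, 26).
The posterior predictive for a window of length T is Negative Binomial with variance T·α'·(β'+T)/β'² = 4·429·30/676 = 990/13.

990/13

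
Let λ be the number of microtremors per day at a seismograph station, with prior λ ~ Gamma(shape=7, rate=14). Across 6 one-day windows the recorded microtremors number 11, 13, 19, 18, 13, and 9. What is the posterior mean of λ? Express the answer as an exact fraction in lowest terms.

9/2

Total count: 11 + 13 + 19 + 18 + 13 + 9 = 83.
Total exposure: 6 days.
The Gamma prior is conjugate for the Poisson rate, so λ | data ~ Gamma(7+83, 14+6) = Gamma(90, 20).
Posterior mean = α'/β' = 90/20 = 9/2.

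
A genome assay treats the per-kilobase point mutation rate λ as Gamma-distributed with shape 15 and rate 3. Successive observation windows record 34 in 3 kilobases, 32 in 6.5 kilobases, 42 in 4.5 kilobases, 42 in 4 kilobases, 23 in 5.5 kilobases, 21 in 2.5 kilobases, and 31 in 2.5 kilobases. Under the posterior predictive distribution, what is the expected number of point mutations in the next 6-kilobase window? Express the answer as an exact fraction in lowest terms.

320/7

Total count: 34 + 32 + 42 + 42 + 23 + 21 + 31 = 225.
Total exposure: 3 + 6.5 + 4.5 + 4 + 5.5 + 2.5 + 2.5 = 28.5 kilobases.
The Gamma prior is conjugate for the Poisson rate, so λ | data ~ Gamma(15+225, 3+28.5) = Gamma(240, 63/2).
Predictive mean over a 6-kilobase window = T·E[λ|data] = 6·240/(63/2) = 320/7.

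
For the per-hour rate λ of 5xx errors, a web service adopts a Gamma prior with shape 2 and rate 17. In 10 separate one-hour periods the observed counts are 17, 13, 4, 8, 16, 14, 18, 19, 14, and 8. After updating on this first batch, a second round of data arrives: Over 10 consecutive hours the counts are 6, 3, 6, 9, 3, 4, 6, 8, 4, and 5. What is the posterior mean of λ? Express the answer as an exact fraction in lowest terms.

Total count: 17 + 13 + 4 + 8 + 16 + 14 + 18 + 19 + 14 + 8 = 131.
Total exposure: 10 hours.
After the first batch: Gamma(2 + 131, 17 + 10) = Gamma(133, 27).
Total count: 6 + 3 + 6 + 9 + 3 + 4 + 6 + 8 + 4 + 5 = 54.
Total exposure: 10 hours.
After the second batch: Gamma(133 + 54, 27 + 10) = Gamma(187, 37).
Posterior mean = α'/β' = 187/37.

187/37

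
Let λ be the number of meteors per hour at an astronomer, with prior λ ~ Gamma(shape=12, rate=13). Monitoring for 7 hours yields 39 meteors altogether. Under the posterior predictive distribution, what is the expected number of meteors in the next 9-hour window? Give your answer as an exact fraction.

Total count 39 over total exposure 7 hours.
By Gamma–Poisson conjugacy, the posterior is Gamma(α + Σx, β + Σt) = Gamma(12 + 39, 13 + 7) = Gamma(51, 20).
Predictive mean over a 9-hour window = T·E[λ|data] = 9·51/20 = 459/20.

459/20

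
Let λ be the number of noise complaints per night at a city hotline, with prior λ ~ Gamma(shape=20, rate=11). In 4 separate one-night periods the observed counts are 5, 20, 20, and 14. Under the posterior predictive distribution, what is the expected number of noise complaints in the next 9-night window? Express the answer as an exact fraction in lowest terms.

237/5

Total count: 5 + 20 + 20 + 14 = 59.
Total exposure: 4 nights.
Conjugate update: add total count to the shape and total exposure to the rate, giving Gamma(79, 15).
Predictive mean over a 9-night window = T·E[λ|data] = 9·79/15 = 237/5.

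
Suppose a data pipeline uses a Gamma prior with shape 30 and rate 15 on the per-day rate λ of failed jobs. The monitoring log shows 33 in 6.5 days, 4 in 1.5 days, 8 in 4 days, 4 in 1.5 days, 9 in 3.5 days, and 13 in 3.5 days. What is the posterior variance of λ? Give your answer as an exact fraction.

404/5041

Total count: 33 + 4 + 8 + 4 + 9 + 13 = 71.
Total exposure: 6.5 + 1.5 + 4 + 1.5 + 3.5 + 3.5 = 20.5 days.
Conjugate update: add total count to the shape and total exposure to the rate, giving Gamma(101, 71/2).
Posterior variance = α'/β'² = 101/(5041/4) = 404/5041.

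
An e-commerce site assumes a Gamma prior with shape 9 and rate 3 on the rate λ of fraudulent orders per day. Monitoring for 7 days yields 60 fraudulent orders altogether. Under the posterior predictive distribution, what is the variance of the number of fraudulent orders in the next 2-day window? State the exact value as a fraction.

414/25

Total count 60 over total exposure 7 days.
By Gamma–Poisson conjugacy, the posterior is Gamma(α + Σx, β + Σt) = Gamma(9 + 60, 3 + 7) = Gamma(69, 10).
The posterior predictive for a window of length T is Negative Binomial with variance T·α'·(β'+T)/β'² = 2·69·12/100 = 414/25.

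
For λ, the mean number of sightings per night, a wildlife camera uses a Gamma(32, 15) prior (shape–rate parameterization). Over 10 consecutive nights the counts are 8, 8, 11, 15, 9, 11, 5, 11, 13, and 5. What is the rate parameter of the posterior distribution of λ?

25

Total count: 8 + 8 + 11 + 15 + 9 + 11 + 5 + 11 + 13 + 5 = 96.
Total exposure: 10 nights.
Conjugate update: add total count to the shape and total exposure to the rate, giving Gamma(128, 25).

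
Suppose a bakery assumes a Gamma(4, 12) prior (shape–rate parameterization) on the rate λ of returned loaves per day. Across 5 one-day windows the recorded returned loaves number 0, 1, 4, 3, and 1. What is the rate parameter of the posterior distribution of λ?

Total count: 0 + 1 + 4 + 3 + 1 = 9.
Total exposure: 5 days.
Posterior: α' = 4 + 9 = 13, β' = 12 + 5 = 17.

17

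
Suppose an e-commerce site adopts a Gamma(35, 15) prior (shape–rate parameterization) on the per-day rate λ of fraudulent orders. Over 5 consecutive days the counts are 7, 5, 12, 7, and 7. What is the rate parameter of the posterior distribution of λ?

Total count: 7 + 5 + 12 + 7 + 7 = 38.
Total exposure: 5 days.
By Gamma–Poisson conjugacy, the posterior is Gamma(α + Σx, β + Σt) = Gamma(35 + 38, 15 + 5) = Gamma(73, 20).

20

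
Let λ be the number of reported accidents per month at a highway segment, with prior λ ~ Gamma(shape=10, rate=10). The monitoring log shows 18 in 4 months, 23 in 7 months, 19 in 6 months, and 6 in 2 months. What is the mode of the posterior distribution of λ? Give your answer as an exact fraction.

Total count: 18 + 23 + 19 + 6 = 66.
Total exposure: 4 + 7 + 6 + 2 = 19 months.
By Gamma–Poisson conjugacy, the posterior is Gamma(α + Σx, β + Σt) = Gamma(10 + 66, 10 + 19) = Gamma(76, 29).
Posterior mode = (α'−1)/β' = 75/29.

75/29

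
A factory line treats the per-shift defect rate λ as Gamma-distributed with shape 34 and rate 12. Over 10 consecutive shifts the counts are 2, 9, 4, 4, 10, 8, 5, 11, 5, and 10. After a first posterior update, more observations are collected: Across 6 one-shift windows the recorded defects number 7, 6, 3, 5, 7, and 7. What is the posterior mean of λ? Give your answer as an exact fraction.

137/28

Total count: 2 + 9 + 4 + 4 + 10 + 8 + 5 + 11 + 5 + 10 = 68.
Total exposure: 10 shifts.
After the first batch: Gamma(34 + 68, 12 + 10) = Gamma(102, 22).
Total count: 7 + 6 + 3 + 5 + 7 + 7 = 35.
Total exposure: 6 shifts.
After the second batch: Gamma(102 + 35, 22 + 6) = Gamma(137, 28).
Posterior mean = α'/β' = 137/28.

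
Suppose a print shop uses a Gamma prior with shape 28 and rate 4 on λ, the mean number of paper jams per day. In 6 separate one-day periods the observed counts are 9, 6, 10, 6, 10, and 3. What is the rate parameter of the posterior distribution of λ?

Total count: 9 + 6 + 10 + 6 + 10 + 3 = 44.
Total exposure: 6 days.
The Gamma prior is conjugate for the Poisson rate, so λ | data ~ Gamma(28+44, 4+6) = Gamma(72, 10).

10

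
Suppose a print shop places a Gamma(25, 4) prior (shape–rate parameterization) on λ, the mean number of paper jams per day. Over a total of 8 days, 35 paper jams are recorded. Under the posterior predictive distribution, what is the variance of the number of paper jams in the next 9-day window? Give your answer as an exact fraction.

315/4

Total count 35 over total exposure 8 days.
Posterior: α' = 25 + 35 = 60, β' = 4 + 8 = 12.
The posterior predictive for a window of length T is Negative Binomial with variance T·α'·(β'+T)/β'² = 9·60·21/144 = 315/4.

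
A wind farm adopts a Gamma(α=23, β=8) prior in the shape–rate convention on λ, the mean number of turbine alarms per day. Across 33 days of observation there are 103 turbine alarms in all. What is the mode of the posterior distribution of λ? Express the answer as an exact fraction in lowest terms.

Total count 103 over total exposure 33 days.
By Gamma–Poisson conjugacy, the posterior is Gamma(α + Σx, β + Σt) = Gamma(23 + 103, 8 + 33) = Gamma(126, 41).
Posterior mode = (α'−1)/β' = 125/41.

125/41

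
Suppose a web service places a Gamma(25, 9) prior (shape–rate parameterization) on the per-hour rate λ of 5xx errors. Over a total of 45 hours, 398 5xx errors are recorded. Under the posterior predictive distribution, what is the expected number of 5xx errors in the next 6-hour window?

47

Total count 398 over total exposure 45 hours.
The Gamma prior is conjugate for the Poisson rate, so λ | data ~ Gamma(25+398, 9+45) = Gamma(423, 54).
Predictive mean over a 6-hour window = T·E[λ|data] = 6·423/54 = 47.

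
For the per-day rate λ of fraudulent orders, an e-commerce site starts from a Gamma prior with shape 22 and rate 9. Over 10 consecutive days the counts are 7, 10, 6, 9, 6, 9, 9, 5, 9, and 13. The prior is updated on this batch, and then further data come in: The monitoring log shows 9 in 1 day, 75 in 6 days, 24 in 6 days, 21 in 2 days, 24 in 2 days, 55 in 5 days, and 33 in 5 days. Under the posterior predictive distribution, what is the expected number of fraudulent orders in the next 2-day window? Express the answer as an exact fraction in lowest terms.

346/23

Total count: 7 + 10 + 6 + 9 + 6 + 9 + 9 + 5 + 9 + 13 = 83.
Total exposure: 10 days.
After the first batch: Gamma(22 + 83, 9 + 10) = Gamma(105, 19).
Total count: 9 + 75 + 24 + 21 + 24 + 55 + 33 = 241.
Total exposure: 1 + 6 + 6 + 2 + 2 + 5 + 5 = 27 days.
After the second batch: Gamma(105 + 241, 19 + 27) = Gamma(346, 46).
Predictive mean over a 2-day window = T·E[λ|data] = 2·346/46 = 346/23.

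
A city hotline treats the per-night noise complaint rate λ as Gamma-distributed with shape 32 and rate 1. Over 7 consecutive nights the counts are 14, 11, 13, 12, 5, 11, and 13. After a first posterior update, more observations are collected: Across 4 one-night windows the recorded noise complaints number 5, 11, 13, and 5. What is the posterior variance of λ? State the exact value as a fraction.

Total count: 14 + 11 + 13 + 12 + 5 + 11 + 13 = 79.
Total exposure: 7 nights.
After the first batch: Gamma(32 + 79, 1 + 7) = Gamma(111, 8).
Total count: 5 + 11 + 13 + 5 = 34.
Total exposure: 4 nights.
After the second batch: Gamma(111 + 34, 8 + 4) = Gamma(145, 12).
Posterior variance = α'/β'² = 145/144.

145/144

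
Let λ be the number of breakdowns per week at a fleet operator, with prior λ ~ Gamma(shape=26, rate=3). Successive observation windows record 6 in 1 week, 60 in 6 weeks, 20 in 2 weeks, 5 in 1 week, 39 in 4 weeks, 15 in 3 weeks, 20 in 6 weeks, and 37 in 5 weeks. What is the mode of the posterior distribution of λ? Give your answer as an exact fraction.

Total count: 6 + 60 + 20 + 5 + 39 + 15 + 20 + 37 = 202.
Total exposure: 1 + 6 + 2 + 1 + 4 + 3 + 6 + 5 = 28 weeks.
Conjugate update: add total count to the shape and total exposure to the rate, giving Gamma(228, 31).
Posterior mode = (α'−1)/β' = 227/31.

227/31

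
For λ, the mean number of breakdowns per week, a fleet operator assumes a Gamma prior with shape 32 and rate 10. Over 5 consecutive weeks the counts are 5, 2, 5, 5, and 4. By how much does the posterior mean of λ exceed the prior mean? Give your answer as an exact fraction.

1/3

Total count: 5 + 2 + 5 + 5 + 4 = 21.
Total exposure: 5 weeks.
The Gamma prior is conjugate for the Poisson rate, so λ | data ~ Gamma(32+21, 10+5) = Gamma(53, 15).
Posterior mean = 53/15 = 53/15; prior mean = 32/10 = 16/5. Difference = 53/15 − 16/5 = 1/3.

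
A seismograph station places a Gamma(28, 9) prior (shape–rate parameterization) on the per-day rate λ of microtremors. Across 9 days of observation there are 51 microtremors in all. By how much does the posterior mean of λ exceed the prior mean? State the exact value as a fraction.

23/18

Total count 51 over total exposure 9 days.
Posterior: α' = 28 + 51 = 79, β' = 9 + 9 = 18.
Posterior mean = 79/18 = 79/18; prior mean = 28/9 = 28/9. Difference = 79/18 − 28/9 = 23/18.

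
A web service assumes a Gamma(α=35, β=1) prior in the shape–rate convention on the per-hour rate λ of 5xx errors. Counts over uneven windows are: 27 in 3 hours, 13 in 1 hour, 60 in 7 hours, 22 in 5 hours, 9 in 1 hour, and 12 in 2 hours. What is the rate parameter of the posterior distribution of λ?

20

Total count: 27 + 13 + 60 + 22 + 9 + 12 = 143.
Total exposure: 3 + 1 + 7 + 5 + 1 + 2 = 19 hours.
Gamma(α, β) with Poisson data over total exposure Σt gives posterior Gamma(α+Σx, β+Σt) = Gamma(178, 20).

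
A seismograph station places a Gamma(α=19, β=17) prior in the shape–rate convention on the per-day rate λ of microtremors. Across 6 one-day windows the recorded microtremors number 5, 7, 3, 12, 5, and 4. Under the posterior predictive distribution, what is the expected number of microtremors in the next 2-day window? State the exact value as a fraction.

Total count: 5 + 7 + 3 + 12 + 5 + 4 = 36.
Total exposure: 6 days.
The Gamma prior is conjugate for the Poisson rate, so λ | data ~ Gamma(19+36, 17+6) = Gamma(55, 23).
Predictive mean over a 2-day window = T·E[λ|data] = 2·55/23 = 110/23.

110/23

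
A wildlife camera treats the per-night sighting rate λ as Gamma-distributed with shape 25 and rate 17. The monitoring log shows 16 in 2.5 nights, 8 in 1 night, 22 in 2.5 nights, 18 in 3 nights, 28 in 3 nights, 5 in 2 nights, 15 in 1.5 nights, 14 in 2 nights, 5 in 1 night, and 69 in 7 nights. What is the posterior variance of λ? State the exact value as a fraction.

Total count: 16 + 8 + 22 + 18 + 28 + 5 + 15 + 14 + 5 + 69 = 200.
Total exposure: 2.5 + 1 + 2.5 + 3 + 3 + 2 + 1.5 + 2 + 1 + 7 = 25.5 nights.
Gamma(α, β) with Poisson data over total exposure Σt gives posterior Gamma(α+Σx, β+Σt) = Gamma(225, 85/2).
Posterior variance = α'/β'² = 225/(7225/4) = 36/289.

36/289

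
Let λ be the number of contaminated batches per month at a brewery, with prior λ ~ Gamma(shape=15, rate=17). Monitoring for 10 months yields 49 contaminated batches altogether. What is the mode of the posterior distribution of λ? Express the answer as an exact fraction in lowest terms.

7/3

Total count 49 over total exposure 10 months.
Posterior: α' = 15 + 49 = 64, β' = 17 + 10 = 27.
Posterior mode = (α'−1)/β' = 63/27 = 7/3.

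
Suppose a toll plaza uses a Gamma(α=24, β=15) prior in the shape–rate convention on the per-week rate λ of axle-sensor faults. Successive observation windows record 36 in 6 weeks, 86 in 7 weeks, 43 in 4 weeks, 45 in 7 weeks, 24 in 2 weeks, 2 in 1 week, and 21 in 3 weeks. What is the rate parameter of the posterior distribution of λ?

Total count: 36 + 86 + 43 + 45 + 24 + 2 + 21 = 257.
Total exposure: 6 + 7 + 4 + 7 + 2 + 1 + 3 = 30 weeks.
Gamma(α, β) with Poisson data over total exposure Σt gives posterior Gamma(α+Σx, β+Σt) = Gamma(281, 45).

45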